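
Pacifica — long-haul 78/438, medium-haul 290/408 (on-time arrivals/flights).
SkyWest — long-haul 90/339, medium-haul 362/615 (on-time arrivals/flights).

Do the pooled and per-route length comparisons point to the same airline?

No

Long-haul: Pacifica 78/438 = 17.8%, SkyWest 90/339 = 26.5% → SkyWest
Medium-haul: Pacifica 290/408 = 71.1%, SkyWest 362/615 = 58.9% → Pacifica
Overall: Pacifica 368/846 = 43.5%, SkyWest 452/954 = 47.4% → SkyWest
Neither sweeps: Pacifica wins 1 of 2 groups, SkyWest wins 1. SkyWest wins overall but not every group — no Simpson reversal.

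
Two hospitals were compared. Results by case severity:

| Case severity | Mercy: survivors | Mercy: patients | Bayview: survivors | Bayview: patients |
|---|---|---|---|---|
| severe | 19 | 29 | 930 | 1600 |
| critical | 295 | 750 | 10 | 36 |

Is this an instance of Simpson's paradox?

Yes

Severe: Mercy 19/29 = 65.5%, Bayview 930/1600 = 58.1% → Mercy
Critical: Mercy 295/750 = 39.3%, Bayview 10/36 = 27.8% → Mercy
Overall: Mercy 314/779 = 40.3%, Bayview 940/1636 = 57.5% → Bayview
Mercy wins each case group but Bayview wins overall — the comparison reverses. Mercy's patients skew toward critical, which has a lower base rate.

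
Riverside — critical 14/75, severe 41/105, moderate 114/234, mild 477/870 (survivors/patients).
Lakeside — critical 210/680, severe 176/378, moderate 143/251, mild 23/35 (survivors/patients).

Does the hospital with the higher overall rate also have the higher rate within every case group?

No

Critical: Riverside 14/75 = 18.7%, Lakeside 210/680 = 30.9% → Lakeside
Severe: Riverside 41/105 = 39.0%, Lakeside 176/378 = 46.6% → Lakeside
Moderate: Riverside 114/234 = 48.7%, Lakeside 143/251 = 57.0% → Lakeside
Mild: Riverside 477/870 = 54.8%, Lakeside 23/35 = 65.7% → Lakeside
Overall: Riverside 646/1284 = 50.3%, Lakeside 552/1344 = 41.1% → Riverside
Lakeside wins each case group but Riverside wins overall — the comparison reverses. Lakeside's patients skew toward critical, which has a lower base rate.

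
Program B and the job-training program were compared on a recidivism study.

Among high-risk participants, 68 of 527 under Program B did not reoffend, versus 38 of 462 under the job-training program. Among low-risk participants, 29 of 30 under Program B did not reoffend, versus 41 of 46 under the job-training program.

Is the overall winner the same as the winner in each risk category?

Yes

High-risk: Program B 68/527 = 12.9%, the job-training program 38/462 = 8.2% → Program B
Low-risk: Program B 29/30 = 96.7%, the job-training program 41/46 = 89.1% → Program B
Overall: Program B 97/557 = 17.4%, the job-training program 79/508 = 15.6% → Program B
Program B wins overall and in every risk group — no reversal.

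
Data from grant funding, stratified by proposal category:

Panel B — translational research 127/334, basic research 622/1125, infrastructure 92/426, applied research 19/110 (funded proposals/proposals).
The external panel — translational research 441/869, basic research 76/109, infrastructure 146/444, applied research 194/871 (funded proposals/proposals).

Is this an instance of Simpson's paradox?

Translational research: Panel B 127/334 = 38.0%, the external panel 441/869 = 50.7% → the external panel
Basic research: Panel B 622/1125 = 55.3%, the external panel 76/109 = 69.7% → the external panel
Infrastructure: Panel B 92/426 = 21.6%, the external panel 146/444 = 32.9% → the external panel
Applied research: Panel B 19/110 = 17.3%, the external panel 194/871 = 22.3% → the external panel
Overall: Panel B 860/1995 = 43.1%, the external panel 857/2293 = 37.4% → Panel B
The external panel wins each proposal group but Panel B wins overall — the comparison reverses. The external panel's proposals skew toward applied research, which has a lower base rate.

Yes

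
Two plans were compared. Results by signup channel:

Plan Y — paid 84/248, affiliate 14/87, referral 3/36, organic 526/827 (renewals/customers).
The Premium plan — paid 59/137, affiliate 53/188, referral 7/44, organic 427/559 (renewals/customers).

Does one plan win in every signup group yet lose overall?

No

Paid: Plan Y 84/248 = 33.9%, the Premium plan 59/137 = 43.1% → the Premium plan
Affiliate: Plan Y 14/87 = 16.1%, the Premium plan 53/188 = 28.2% → the Premium plan
Referral: Plan Y 3/36 = 8.3%, the Premium plan 7/44 = 15.9% → the Premium plan
Organic: Plan Y 526/827 = 63.6%, the Premium plan 427/559 = 76.4% → the Premium plan
Overall: Plan Y 627/1198 = 52.3%, the Premium plan 546/928 = 58.8% → the Premium plan
The Premium plan wins overall and in every signup group — no reversal.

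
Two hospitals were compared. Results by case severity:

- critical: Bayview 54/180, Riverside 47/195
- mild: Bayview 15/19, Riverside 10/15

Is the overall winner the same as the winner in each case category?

Critical: Bayview 54/180 = 30.0%, Riverside 47/195 = 24.1% → Bayview
Mild: Bayview 15/19 = 78.9%, Riverside 10/15 = 66.7% → Bayview
Overall: Bayview 69/199 = 34.7%, Riverside 57/210 = 27.1% → Bayview
Bayview wins overall and in every case group — no reversal.

Yes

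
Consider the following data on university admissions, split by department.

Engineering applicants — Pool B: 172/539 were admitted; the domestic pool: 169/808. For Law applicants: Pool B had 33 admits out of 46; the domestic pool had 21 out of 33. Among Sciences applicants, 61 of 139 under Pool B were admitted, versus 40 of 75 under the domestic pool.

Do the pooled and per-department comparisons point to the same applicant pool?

No

Engineering: Pool B 172/539 = 31.9%, the domestic pool 169/808 = 20.9% → Pool B
Law: Pool B 33/46 = 71.7%, the domestic pool 21/33 = 63.6% → Pool B
Sciences: Pool B 61/139 = 43.9%, the domestic pool 40/75 = 53.3% → the domestic pool
Overall: Pool B 266/724 = 36.7%, the domestic pool 230/916 = 25.1% → Pool B
Neither sweeps: Pool B wins 2 of 3 groups, the domestic pool wins 1. Pool B wins overall but not every group — no Simpson reversal.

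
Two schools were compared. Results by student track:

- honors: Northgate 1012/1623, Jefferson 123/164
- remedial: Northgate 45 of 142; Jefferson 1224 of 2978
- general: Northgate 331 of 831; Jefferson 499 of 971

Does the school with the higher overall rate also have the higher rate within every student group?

No

Honors: Northgate 1012/1623 = 62.4%, Jefferson 123/164 = 75.0% → Jefferson
Remedial: Northgate 45/142 = 31.7%, Jefferson 1224/2978 = 41.1% → Jefferson
General: Northgate 331/831 = 39.8%, Jefferson 499/971 = 51.4% → Jefferson
Overall: Northgate 1388/2596 = 53.5%, Jefferson 1846/4113 = 44.9% → Northgate
Jefferson wins each student group but Northgate wins overall — the comparison reverses. Jefferson's students skew toward remedial, which has a lower base rate.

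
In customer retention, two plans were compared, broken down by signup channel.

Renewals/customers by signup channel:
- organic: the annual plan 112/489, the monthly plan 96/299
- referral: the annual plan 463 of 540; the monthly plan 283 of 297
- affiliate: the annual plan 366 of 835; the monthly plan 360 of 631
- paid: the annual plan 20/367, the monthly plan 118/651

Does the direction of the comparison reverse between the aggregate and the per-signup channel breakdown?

No

Organic: the annual plan 112/489 = 22.9%, the monthly plan 96/299 = 32.1% → the monthly plan
Referral: the annual plan 463/540 = 85.7%, the monthly plan 283/297 = 95.3% → the monthly plan
Affiliate: the annual plan 366/835 = 43.8%, the monthly plan 360/631 = 57.1% → the monthly plan
Paid: the annual plan 20/367 = 5.4%, the monthly plan 118/651 = 18.1% → the monthly plan
Overall: the annual plan 961/2231 = 43.1%, the monthly plan 857/1878 = 45.6% → the monthly plan
The monthly plan wins overall and in every signup group — no reversal.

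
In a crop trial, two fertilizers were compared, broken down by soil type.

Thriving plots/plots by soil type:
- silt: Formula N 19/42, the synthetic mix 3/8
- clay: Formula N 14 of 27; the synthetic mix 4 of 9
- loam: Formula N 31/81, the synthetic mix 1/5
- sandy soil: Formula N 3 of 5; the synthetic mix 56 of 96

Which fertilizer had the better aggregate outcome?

the synthetic mix

Silt: Formula N 19/42 = 45.2%, the synthetic mix 3/8 = 37.5% → Formula N
Clay: Formula N 14/27 = 51.9%, the synthetic mix 4/9 = 44.4% → Formula N
Loam: Formula N 31/81 = 38.3%, the synthetic mix 1/5 = 20.0% → Formula N
Sandy soil: Formula N 3/5 = 60.0%, the synthetic mix 56/96 = 58.3% → Formula N
Overall: Formula N 67/155 = 43.2%, the synthetic mix 64/118 = 54.2% → the synthetic mix
(Formula N wins every soil group but the synthetic mix wins overall — Formula N's plots skew toward the low-rate loam group.)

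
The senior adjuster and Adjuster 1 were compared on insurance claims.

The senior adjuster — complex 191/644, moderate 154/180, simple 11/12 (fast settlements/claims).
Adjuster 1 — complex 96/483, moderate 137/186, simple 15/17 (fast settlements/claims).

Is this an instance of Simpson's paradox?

Complex: the senior adjuster 191/644 = 29.7%, Adjuster 1 96/483 = 19.9% → the senior adjuster
Moderate: the senior adjuster 154/180 = 85.6%, Adjuster 1 137/186 = 73.7% → the senior adjuster
Simple: the senior adjuster 11/12 = 91.7%, Adjuster 1 15/17 = 88.2% → the senior adjuster
Overall: the senior adjuster 356/836 = 42.6%, Adjuster 1 248/686 = 36.2% → the senior adjuster
The senior adjuster wins overall and in every claim group — no reversal.

No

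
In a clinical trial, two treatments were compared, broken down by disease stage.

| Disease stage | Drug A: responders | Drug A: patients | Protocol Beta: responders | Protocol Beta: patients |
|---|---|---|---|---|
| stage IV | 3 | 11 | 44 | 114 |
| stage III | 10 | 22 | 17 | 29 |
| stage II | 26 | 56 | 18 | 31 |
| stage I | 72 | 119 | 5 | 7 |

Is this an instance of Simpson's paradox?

Yes

Stage IV: Drug A 3/11 = 27.3%, Protocol Beta 44/114 = 38.6% → Protocol Beta
Stage III: Drug A 10/22 = 45.5%, Protocol Beta 17/29 = 58.6% → Protocol Beta
Stage II: Drug A 26/56 = 46.4%, Protocol Beta 18/31 = 58.1% → Protocol Beta
Stage I: Drug A 72/119 = 60.5%, Protocol Beta 5/7 = 71.4% → Protocol Beta
Overall: Drug A 111/208 = 53.4%, Protocol Beta 84/181 = 46.4% → Drug A
Protocol Beta wins each disease group but Drug A wins overall — the comparison reverses. Protocol Beta's patients skew toward stage IV, which has a lower base rate.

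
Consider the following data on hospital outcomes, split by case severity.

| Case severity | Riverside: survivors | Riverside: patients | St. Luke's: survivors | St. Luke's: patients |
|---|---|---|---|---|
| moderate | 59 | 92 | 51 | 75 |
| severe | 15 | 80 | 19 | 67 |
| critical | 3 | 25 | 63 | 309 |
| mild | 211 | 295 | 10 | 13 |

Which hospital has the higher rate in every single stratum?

St. Luke's

Moderate: Riverside 59/92 = 64.1%, St. Luke's 51/75 = 68.0% → St. Luke's
Severe: Riverside 15/80 = 18.8%, St. Luke's 19/67 = 28.4% → St. Luke's
Critical: Riverside 3/25 = 12.0%, St. Luke's 63/309 = 20.4% → St. Luke's
Mild: Riverside 211/295 = 71.5%, St. Luke's 10/13 = 76.9% → St. Luke's
St. Luke's has the higher rate in all 4 groups.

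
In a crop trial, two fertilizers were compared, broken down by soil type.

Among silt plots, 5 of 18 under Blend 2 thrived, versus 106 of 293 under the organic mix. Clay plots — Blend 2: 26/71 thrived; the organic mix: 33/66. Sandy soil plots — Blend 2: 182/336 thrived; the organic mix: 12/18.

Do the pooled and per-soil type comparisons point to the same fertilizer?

Silt: Blend 2 5/18 = 27.8%, the organic mix 106/293 = 36.2% → the organic mix
Clay: Blend 2 26/71 = 36.6%, the organic mix 33/66 = 50.0% → the organic mix
Sandy soil: Blend 2 182/336 = 54.2%, the organic mix 12/18 = 66.7% → the organic mix
Overall: Blend 2 213/425 = 50.1%, the organic mix 151/377 = 40.1% → Blend 2
The organic mix wins each soil group but Blend 2 wins overall — the comparison reverses. The organic mix's plots skew toward silt, which has a lower base rate.

No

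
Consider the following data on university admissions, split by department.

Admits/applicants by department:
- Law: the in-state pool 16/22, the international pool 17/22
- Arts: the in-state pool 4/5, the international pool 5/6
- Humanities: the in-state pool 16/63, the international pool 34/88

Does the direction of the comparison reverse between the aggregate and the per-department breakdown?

Law: the in-state pool 16/22 = 72.7%, the international pool 17/22 = 77.3% → the international pool
Arts: the in-state pool 4/5 = 80.0%, the international pool 5/6 = 83.3% → the international pool
Humanities: the in-state pool 16/63 = 25.4%, the international pool 34/88 = 38.6% → the international pool
Overall: the in-state pool 36/90 = 40.0%, the international pool 56/116 = 48.3% → the international pool
The international pool wins overall and in every department group — no reversal.

No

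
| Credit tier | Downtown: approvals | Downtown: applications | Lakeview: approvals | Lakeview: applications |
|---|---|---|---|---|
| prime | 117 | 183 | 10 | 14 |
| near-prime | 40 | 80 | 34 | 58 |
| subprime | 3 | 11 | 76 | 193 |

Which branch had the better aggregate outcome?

Downtown

Prime: Downtown 117/183 = 63.9%, Lakeview 10/14 = 71.4% → Lakeview
Near-prime: Downtown 40/80 = 50.0%, Lakeview 34/58 = 58.6% → Lakeview
Subprime: Downtown 3/11 = 27.3%, Lakeview 76/193 = 39.4% → Lakeview
Overall: Downtown 160/274 = 58.4%, Lakeview 120/265 = 45.3% → Downtown
(Lakeview wins every credit group but Downtown wins overall — Lakeview's applications skew toward the low-rate subprime group.)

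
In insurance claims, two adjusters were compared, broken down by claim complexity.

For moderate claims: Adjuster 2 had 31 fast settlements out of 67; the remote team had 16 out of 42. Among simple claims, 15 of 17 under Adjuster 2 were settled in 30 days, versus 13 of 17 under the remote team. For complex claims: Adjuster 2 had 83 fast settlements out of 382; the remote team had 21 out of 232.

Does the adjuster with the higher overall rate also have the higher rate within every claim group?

Moderate: Adjuster 2 31/67 = 46.3%, the remote team 16/42 = 38.1% → Adjuster 2
Simple: Adjuster 2 15/17 = 88.2%, the remote team 13/17 = 76.5% → Adjuster 2
Complex: Adjuster 2 83/382 = 21.7%, the remote team 21/232 = 9.1% → Adjuster 2
Overall: Adjuster 2 129/466 = 27.7%, the remote team 50/291 = 17.2% → Adjuster 2
Adjuster 2 wins overall and in every claim group — no reversal.

Yes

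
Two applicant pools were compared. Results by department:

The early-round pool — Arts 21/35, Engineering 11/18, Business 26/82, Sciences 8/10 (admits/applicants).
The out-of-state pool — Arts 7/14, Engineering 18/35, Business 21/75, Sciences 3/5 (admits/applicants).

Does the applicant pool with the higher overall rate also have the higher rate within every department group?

Yes

Arts: the early-round pool 21/35 = 60.0%, the out-of-state pool 7/14 = 50.0% → the early-round pool
Engineering: the early-round pool 11/18 = 61.1%, the out-of-state pool 18/35 = 51.4% → the early-round pool
Business: the early-round pool 26/82 = 31.7%, the out-of-state pool 21/75 = 28.0% → the early-round pool
Sciences: the early-round pool 8/10 = 80.0%, the out-of-state pool 3/5 = 60.0% → the early-round pool
Overall: the early-round pool 66/145 = 45.5%, the out-of-state pool 49/129 = 38.0% → the early-round pool
The early-round pool wins overall and in every department group — no reversal.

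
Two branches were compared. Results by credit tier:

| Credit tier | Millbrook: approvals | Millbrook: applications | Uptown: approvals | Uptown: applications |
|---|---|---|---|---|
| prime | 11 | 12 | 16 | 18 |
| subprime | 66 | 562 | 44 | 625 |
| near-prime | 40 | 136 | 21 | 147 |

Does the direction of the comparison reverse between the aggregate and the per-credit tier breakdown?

No

Prime: Millbrook 11/12 = 91.7%, Uptown 16/18 = 88.9% → Millbrook
Subprime: Millbrook 66/562 = 11.7%, Uptown 44/625 = 7.0% → Millbrook
Near-prime: Millbrook 40/136 = 29.4%, Uptown 21/147 = 14.3% → Millbrook
Overall: Millbrook 117/710 = 16.5%, Uptown 81/790 = 10.3% → Millbrook
Millbrook wins overall and in every credit group — no reversal.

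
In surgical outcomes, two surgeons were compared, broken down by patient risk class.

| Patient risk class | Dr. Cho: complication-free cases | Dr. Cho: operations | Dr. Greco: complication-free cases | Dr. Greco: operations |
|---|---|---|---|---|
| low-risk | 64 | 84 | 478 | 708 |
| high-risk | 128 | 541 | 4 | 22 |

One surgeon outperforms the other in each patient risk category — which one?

Low-risk: Dr. Cho 64/84 = 76.2%, Dr. Greco 478/708 = 67.5% → Dr. Cho
High-risk: Dr. Cho 128/541 = 23.7%, Dr. Greco 4/22 = 18.2% → Dr. Cho
Dr. Cho has the higher rate in both groups.

Dr. Cho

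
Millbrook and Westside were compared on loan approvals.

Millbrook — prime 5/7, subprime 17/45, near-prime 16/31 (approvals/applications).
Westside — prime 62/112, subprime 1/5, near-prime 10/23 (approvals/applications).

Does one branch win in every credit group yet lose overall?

Prime: Millbrook 5/7 = 71.4%, Westside 62/112 = 55.4% → Millbrook
Subprime: Millbrook 17/45 = 37.8%, Westside 1/5 = 20.0% → Millbrook
Near-prime: Millbrook 16/31 = 51.6%, Westside 10/23 = 43.5% → Millbrook
Overall: Millbrook 38/83 = 45.8%, Westside 73/140 = 52.1% → Westside
Millbrook wins each credit group but Westside wins overall — the comparison reverses. Millbrook's applications skew toward subprime, which has a lower base rate.

Yes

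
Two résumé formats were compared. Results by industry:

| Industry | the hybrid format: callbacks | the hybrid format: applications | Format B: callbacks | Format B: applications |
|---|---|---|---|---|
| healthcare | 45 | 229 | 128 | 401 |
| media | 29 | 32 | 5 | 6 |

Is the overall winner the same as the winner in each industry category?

No

Healthcare: the hybrid format 45/229 = 19.7%, Format B 128/401 = 31.9% → Format B
Media: the hybrid format 29/32 = 90.6%, Format B 5/6 = 83.3% → the hybrid format
Overall: the hybrid format 74/261 = 28.4%, Format B 133/407 = 32.7% → Format B
Neither sweeps: the hybrid format wins 1 of 2 groups, Format B wins 1. Format B wins overall but not every group — no Simpson reversal.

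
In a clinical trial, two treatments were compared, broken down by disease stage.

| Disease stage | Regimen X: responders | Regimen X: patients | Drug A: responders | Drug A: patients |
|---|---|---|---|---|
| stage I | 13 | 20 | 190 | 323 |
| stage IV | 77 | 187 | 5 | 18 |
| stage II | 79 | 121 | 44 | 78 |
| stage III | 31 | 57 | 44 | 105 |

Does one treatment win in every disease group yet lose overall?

Yes

Stage I: Regimen X 13/20 = 65.0%, Drug A 190/323 = 58.8% → Regimen X
Stage IV: Regimen X 77/187 = 41.2%, Drug A 5/18 = 27.8% → Regimen X
Stage II: Regimen X 79/121 = 65.3%, Drug A 44/78 = 56.4% → Regimen X
Stage III: Regimen X 31/57 = 54.4%, Drug A 44/105 = 41.9% → Regimen X
Overall: Regimen X 200/385 = 51.9%, Drug A 283/524 = 54.0% → Drug A
Regimen X wins each disease group but Drug A wins overall — the comparison reverses. Regimen X's patients skew toward stage IV, which has a lower base rate.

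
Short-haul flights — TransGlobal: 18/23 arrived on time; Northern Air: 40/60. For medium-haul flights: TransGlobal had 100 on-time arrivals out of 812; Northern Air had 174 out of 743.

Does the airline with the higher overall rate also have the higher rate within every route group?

No

Short-haul: TransGlobal 18/23 = 78.3%, Northern Air 40/60 = 66.7% → TransGlobal
Medium-haul: TransGlobal 100/812 = 12.3%, Northern Air 174/743 = 23.4% → Northern Air
Overall: TransGlobal 118/835 = 14.1%, Northern Air 214/803 = 26.7% → Northern Air
Neither sweeps: TransGlobal wins 1 of 2 groups, Northern Air wins 1. Northern Air wins overall but not every group — no Simpson reversal.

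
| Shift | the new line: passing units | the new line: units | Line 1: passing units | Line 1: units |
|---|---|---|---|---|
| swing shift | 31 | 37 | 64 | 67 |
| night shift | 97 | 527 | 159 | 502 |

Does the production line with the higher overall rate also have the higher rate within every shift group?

Yes

Swing shift: the new line 31/37 = 83.8%, Line 1 64/67 = 95.5% → Line 1
Night shift: the new line 97/527 = 18.4%, Line 1 159/502 = 31.7% → Line 1
Overall: the new line 128/564 = 22.7%, Line 1 223/569 = 39.2% → Line 1
Line 1 wins overall and in every shift group — no reversal.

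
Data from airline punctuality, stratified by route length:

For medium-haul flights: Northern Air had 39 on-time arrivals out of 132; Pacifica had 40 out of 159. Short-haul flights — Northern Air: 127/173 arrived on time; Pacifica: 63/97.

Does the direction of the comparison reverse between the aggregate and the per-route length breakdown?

No

Medium-haul: Northern Air 39/132 = 29.5%, Pacifica 40/159 = 25.2% → Northern Air
Short-haul: Northern Air 127/173 = 73.4%, Pacifica 63/97 = 64.9% → Northern Air
Overall: Northern Air 166/305 = 54.4%, Pacifica 103/256 = 40.2% → Northern Air
Northern Air wins overall and in every route group — no reversal.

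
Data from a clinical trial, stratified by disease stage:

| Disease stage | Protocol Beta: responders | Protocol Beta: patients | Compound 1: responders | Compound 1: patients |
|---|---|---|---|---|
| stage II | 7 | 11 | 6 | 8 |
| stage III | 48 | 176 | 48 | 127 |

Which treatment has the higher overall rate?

Stage II: Protocol Beta 7/11 = 63.6%, Compound 1 6/8 = 75.0% → Compound 1
Stage III: Protocol Beta 48/176 = 27.3%, Compound 1 48/127 = 37.8% → Compound 1
Overall: Protocol Beta 55/187 = 29.4%, Compound 1 54/135 = 40.0% → Compound 1

Compound 1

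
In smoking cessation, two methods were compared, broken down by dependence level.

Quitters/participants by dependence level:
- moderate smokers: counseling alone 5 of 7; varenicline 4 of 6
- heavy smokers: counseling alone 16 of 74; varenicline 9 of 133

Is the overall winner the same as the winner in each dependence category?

Moderate smokers: counseling alone 5/7 = 71.4%, varenicline 4/6 = 66.7% → counseling alone
Heavy smokers: counseling alone 16/74 = 21.6%, varenicline 9/133 = 6.8% → counseling alone
Overall: counseling alone 21/81 = 25.9%, varenicline 13/139 = 9.4% → counseling alone
Counseling alone wins overall and in every dependence group — no reversal.

Yes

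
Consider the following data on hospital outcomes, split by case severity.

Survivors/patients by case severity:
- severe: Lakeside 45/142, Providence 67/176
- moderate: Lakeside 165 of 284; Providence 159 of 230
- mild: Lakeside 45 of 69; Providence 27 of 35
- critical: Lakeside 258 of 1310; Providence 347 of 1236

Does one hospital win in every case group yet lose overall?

Severe: Lakeside 45/142 = 31.7%, Providence 67/176 = 38.1% → Providence
Moderate: Lakeside 165/284 = 58.1%, Providence 159/230 = 69.1% → Providence
Mild: Lakeside 45/69 = 65.2%, Providence 27/35 = 77.1% → Providence
Critical: Lakeside 258/1310 = 19.7%, Providence 347/1236 = 28.1% → Providence
Overall: Lakeside 513/1805 = 28.4%, Providence 600/1677 = 35.8% → Providence
Providence wins overall and in every case group — no reversal.

No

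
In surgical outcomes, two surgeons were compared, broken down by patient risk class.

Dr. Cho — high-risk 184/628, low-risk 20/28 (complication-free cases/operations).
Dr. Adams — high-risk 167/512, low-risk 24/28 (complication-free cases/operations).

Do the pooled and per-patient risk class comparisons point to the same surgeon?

Yes

High-risk: Dr. Cho 184/628 = 29.3%, Dr. Adams 167/512 = 32.6% → Dr. Adams
Low-risk: Dr. Cho 20/28 = 71.4%, Dr. Adams 24/28 = 85.7% → Dr. Adams
Overall: Dr. Cho 204/656 = 31.1%, Dr. Adams 191/540 = 35.4% → Dr. Adams
Dr. Adams wins overall and in every patient risk group — no reversal.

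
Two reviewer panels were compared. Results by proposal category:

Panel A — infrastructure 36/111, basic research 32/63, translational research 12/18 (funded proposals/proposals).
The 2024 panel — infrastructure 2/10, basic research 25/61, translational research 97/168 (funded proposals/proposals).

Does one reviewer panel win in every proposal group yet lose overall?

Infrastructure: Panel A 36/111 = 32.4%, the 2024 panel 2/10 = 20.0% → Panel A
Basic research: Panel A 32/63 = 50.8%, the 2024 panel 25/61 = 41.0% → Panel A
Translational research: Panel A 12/18 = 66.7%, the 2024 panel 97/168 = 57.7% → Panel A
Overall: Panel A 80/192 = 41.7%, the 2024 panel 124/239 = 51.9% → the 2024 panel
Panel A wins each proposal group but the 2024 panel wins overall — the comparison reverses. Panel A's proposals skew toward infrastructure, which has a lower base rate.

Yes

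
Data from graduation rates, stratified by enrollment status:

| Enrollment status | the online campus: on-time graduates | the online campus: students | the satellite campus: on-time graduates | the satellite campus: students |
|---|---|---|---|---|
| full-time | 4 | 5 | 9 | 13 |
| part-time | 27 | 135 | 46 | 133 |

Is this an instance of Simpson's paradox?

No

Full-time: the online campus 4/5 = 80.0%, the satellite campus 9/13 = 69.2% → the online campus
Part-time: the online campus 27/135 = 20.0%, the satellite campus 46/133 = 34.6% → the satellite campus
Overall: the online campus 31/140 = 22.1%, the satellite campus 55/146 = 37.7% → the satellite campus
Neither sweeps: the online campus wins 1 of 2 groups, the satellite campus wins 1. The satellite campus wins overall but not every group — no Simpson reversal.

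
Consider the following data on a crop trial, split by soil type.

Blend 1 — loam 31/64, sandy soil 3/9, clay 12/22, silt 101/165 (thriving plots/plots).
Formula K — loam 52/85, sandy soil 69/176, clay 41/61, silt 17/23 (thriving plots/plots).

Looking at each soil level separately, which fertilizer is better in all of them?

Formula K

Loam: Blend 1 31/64 = 48.4%, Formula K 52/85 = 61.2% → Formula K
Sandy soil: Blend 1 3/9 = 33.3%, Formula K 69/176 = 39.2% → Formula K
Clay: Blend 1 12/22 = 54.5%, Formula K 41/61 = 67.2% → Formula K
Silt: Blend 1 101/165 = 61.2%, Formula K 17/23 = 73.9% → Formula K
Formula K has the higher rate in all 4 groups.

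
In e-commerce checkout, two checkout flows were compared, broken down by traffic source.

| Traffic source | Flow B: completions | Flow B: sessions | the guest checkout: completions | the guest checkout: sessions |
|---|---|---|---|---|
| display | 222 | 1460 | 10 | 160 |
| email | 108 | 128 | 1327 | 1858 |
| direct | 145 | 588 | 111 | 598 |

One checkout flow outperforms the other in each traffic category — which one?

Display: Flow B 222/1460 = 15.2%, the guest checkout 10/160 = 6.2% → Flow B
Email: Flow B 108/128 = 84.4%, the guest checkout 1327/1858 = 71.4% → Flow B
Direct: Flow B 145/588 = 24.7%, the guest checkout 111/598 = 18.6% → Flow B
Flow B has the higher rate in all 3 groups.

Flow B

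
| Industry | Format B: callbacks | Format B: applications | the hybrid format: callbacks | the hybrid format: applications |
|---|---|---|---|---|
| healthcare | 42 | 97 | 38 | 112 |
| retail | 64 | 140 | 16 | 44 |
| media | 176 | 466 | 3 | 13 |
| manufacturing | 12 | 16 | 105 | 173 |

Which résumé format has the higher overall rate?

Healthcare: Format B 42/97 = 43.3%, the hybrid format 38/112 = 33.9% → Format B
Retail: Format B 64/140 = 45.7%, the hybrid format 16/44 = 36.4% → Format B
Media: Format B 176/466 = 37.8%, the hybrid format 3/13 = 23.1% → Format B
Manufacturing: Format B 12/16 = 75.0%, the hybrid format 105/173 = 60.7% → Format B
Overall: Format B 294/719 = 40.9%, the hybrid format 162/342 = 47.4% → the hybrid format
(Format B wins every industry group but the hybrid format wins overall — Format B's applications skew toward the low-rate media group.)

the hybrid format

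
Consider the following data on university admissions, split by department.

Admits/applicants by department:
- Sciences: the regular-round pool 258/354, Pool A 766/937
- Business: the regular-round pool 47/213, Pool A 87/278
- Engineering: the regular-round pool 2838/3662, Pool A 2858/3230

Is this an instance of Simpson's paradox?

Sciences: the regular-round pool 258/354 = 72.9%, Pool A 766/937 = 81.8% → Pool A
Business: the regular-round pool 47/213 = 22.1%, Pool A 87/278 = 31.3% → Pool A
Engineering: the regular-round pool 2838/3662 = 77.5%, Pool A 2858/3230 = 88.5% → Pool A
Overall: the regular-round pool 3143/4229 = 74.3%, Pool A 3711/4445 = 83.5% → Pool A
Pool A wins overall and in every department group — no reversal.

No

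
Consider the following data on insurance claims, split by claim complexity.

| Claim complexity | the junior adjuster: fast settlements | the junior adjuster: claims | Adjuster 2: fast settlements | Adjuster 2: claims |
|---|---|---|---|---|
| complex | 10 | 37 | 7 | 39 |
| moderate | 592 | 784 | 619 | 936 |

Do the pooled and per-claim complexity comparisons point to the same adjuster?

Yes

Complex: the junior adjuster 10/37 = 27.0%, Adjuster 2 7/39 = 17.9% → the junior adjuster
Moderate: the junior adjuster 592/784 = 75.5%, Adjuster 2 619/936 = 66.1% → the junior adjuster
Overall: the junior adjuster 602/821 = 73.3%, Adjuster 2 626/975 = 64.2% → the junior adjuster
The junior adjuster wins overall and in every claim group — no reversal.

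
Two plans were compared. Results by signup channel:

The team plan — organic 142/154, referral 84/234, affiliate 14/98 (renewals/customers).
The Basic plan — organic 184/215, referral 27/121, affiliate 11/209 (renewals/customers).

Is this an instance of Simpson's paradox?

Organic: the team plan 142/154 = 92.2%, the Basic plan 184/215 = 85.6% → the team plan
Referral: the team plan 84/234 = 35.9%, the Basic plan 27/121 = 22.3% → the team plan
Affiliate: the team plan 14/98 = 14.3%, the Basic plan 11/209 = 5.3% → the team plan
Overall: the team plan 240/486 = 49.4%, the Basic plan 222/545 = 40.7% → the team plan
The team plan wins overall and in every signup group — no reversal.

No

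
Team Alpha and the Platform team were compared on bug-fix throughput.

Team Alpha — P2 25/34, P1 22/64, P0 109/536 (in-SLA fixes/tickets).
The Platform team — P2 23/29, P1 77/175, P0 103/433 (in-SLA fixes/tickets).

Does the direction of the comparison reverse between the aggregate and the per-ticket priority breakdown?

No

P2: Team Alpha 25/34 = 73.5%, the Platform team 23/29 = 79.3% → the Platform team
P1: Team Alpha 22/64 = 34.4%, the Platform team 77/175 = 44.0% → the Platform team
P0: Team Alpha 109/536 = 20.3%, the Platform team 103/433 = 23.8% → the Platform team
Overall: Team Alpha 156/634 = 24.6%, the Platform team 203/637 = 31.9% → the Platform team
The Platform team wins overall and in every ticket group — no reversal.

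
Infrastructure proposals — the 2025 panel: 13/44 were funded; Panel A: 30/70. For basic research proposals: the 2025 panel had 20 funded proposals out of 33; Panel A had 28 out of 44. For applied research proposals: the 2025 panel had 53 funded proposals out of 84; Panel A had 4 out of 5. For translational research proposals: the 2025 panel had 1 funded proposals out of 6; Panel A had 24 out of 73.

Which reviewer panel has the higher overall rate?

the 2025 panel

Infrastructure: the 2025 panel 13/44 = 29.5%, Panel A 30/70 = 42.9% → Panel A
Basic research: the 2025 panel 20/33 = 60.6%, Panel A 28/44 = 63.6% → Panel A
Applied research: the 2025 panel 53/84 = 63.1%, Panel A 4/5 = 80.0% → Panel A
Translational research: the 2025 panel 1/6 = 16.7%, Panel A 24/73 = 32.9% → Panel A
Overall: the 2025 panel 87/167 = 52.1%, Panel A 86/192 = 44.8% → the 2025 panel
(Panel A wins every proposal group but the 2025 panel wins overall — Panel A's proposals skew toward the low-rate translational research group.)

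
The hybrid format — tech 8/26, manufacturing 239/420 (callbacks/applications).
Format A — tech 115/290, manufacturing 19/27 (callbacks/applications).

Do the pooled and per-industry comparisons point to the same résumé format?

Tech: the hybrid format 8/26 = 30.8%, Format A 115/290 = 39.7% → Format A
Manufacturing: the hybrid format 239/420 = 56.9%, Format A 19/27 = 70.4% → Format A
Overall: the hybrid format 247/446 = 55.4%, Format A 134/317 = 42.3% → the hybrid format
Format A wins each industry group but the hybrid format wins overall — the comparison reverses. Format A's applications skew toward tech, which has a lower base rate.

No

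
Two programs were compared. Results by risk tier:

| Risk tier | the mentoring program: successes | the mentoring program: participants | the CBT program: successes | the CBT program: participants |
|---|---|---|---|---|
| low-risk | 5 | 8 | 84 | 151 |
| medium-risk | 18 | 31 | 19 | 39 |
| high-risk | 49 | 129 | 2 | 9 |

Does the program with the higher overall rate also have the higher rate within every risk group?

Low-risk: the mentoring program 5/8 = 62.5%, the CBT program 84/151 = 55.6% → the mentoring program
Medium-risk: the mentoring program 18/31 = 58.1%, the CBT program 19/39 = 48.7% → the mentoring program
High-risk: the mentoring program 49/129 = 38.0%, the CBT program 2/9 = 22.2% → the mentoring program
Overall: the mentoring program 72/168 = 42.9%, the CBT program 105/199 = 52.8% → the CBT program
The mentoring program wins each risk group but the CBT program wins overall — the comparison reverses. The mentoring program's participants skew toward high-risk, which has a lower base rate.

No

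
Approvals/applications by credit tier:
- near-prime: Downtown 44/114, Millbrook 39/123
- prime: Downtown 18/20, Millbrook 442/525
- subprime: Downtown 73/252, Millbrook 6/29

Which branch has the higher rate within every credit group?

Near-prime: Downtown 44/114 = 38.6%, Millbrook 39/123 = 31.7% → Downtown
Prime: Downtown 18/20 = 90.0%, Millbrook 442/525 = 84.2% → Downtown
Subprime: Downtown 73/252 = 29.0%, Millbrook 6/29 = 20.7% → Downtown
Downtown has the higher rate in all 3 groups.

Downtown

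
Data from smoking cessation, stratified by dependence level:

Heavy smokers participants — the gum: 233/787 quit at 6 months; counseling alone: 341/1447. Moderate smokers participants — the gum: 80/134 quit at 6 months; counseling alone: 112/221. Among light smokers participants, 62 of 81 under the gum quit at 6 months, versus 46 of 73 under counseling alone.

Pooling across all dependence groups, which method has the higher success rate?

the gum

Heavy smokers: the gum 233/787 = 29.6%, counseling alone 341/1447 = 23.6% → the gum
Moderate smokers: the gum 80/134 = 59.7%, counseling alone 112/221 = 50.7% → the gum
Light smokers: the gum 62/81 = 76.5%, counseling alone 46/73 = 63.0% → the gum
Overall: the gum 375/1002 = 37.4%, counseling alone 499/1741 = 28.7% → the gum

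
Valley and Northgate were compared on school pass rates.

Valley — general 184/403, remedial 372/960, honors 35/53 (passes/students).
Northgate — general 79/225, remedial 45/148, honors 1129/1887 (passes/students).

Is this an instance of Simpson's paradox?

Yes

General: Valley 184/403 = 45.7%, Northgate 79/225 = 35.1% → Valley
Remedial: Valley 372/960 = 38.8%, Northgate 45/148 = 30.4% → Valley
Honors: Valley 35/53 = 66.0%, Northgate 1129/1887 = 59.8% → Valley
Overall: Valley 591/1416 = 41.7%, Northgate 1253/2260 = 55.4% → Northgate
Valley wins each student group but Northgate wins overall — the comparison reverses. Valley's students skew toward remedial, which has a lower base rate.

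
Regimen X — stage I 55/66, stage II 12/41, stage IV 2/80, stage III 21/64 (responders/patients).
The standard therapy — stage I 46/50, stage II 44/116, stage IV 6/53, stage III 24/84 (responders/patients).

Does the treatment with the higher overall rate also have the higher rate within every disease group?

No

Stage I: Regimen X 55/66 = 83.3%, the standard therapy 46/50 = 92.0% → the standard therapy
Stage II: Regimen X 12/41 = 29.3%, the standard therapy 44/116 = 37.9% → the standard therapy
Stage IV: Regimen X 2/80 = 2.5%, the standard therapy 6/53 = 11.3% → the standard therapy
Stage III: Regimen X 21/64 = 32.8%, the standard therapy 24/84 = 28.6% → Regimen X
Overall: Regimen X 90/251 = 35.9%, the standard therapy 120/303 = 39.6% → the standard therapy
Neither sweeps: Regimen X wins 1 of 4 groups, the standard therapy wins 3. The standard therapy wins overall but not every group — no Simpson reversal.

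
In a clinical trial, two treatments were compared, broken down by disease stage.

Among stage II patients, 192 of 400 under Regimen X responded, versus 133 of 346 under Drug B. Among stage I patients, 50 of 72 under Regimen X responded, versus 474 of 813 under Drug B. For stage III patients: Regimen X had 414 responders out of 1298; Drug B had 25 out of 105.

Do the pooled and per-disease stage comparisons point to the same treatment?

Stage II: Regimen X 192/400 = 48.0%, Drug B 133/346 = 38.4% → Regimen X
Stage I: Regimen X 50/72 = 69.4%, Drug B 474/813 = 58.3% → Regimen X
Stage III: Regimen X 414/1298 = 31.9%, Drug B 25/105 = 23.8% → Regimen X
Overall: Regimen X 656/1770 = 37.1%, Drug B 632/1264 = 50.0% → Drug B
Regimen X wins each disease group but Drug B wins overall — the comparison reverses. Regimen X's patients skew toward stage III, which has a lower base rate.

No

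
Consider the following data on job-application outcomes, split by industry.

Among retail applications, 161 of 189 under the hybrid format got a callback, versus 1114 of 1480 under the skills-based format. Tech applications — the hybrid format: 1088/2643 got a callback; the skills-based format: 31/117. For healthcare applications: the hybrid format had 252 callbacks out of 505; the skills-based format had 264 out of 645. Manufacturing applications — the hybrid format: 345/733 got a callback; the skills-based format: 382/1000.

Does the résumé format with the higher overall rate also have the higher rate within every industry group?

No

Retail: the hybrid format 161/189 = 85.2%, the skills-based format 1114/1480 = 75.3% → the hybrid format
Tech: the hybrid format 1088/2643 = 41.2%, the skills-based format 31/117 = 26.5% → the hybrid format
Healthcare: the hybrid format 252/505 = 49.9%, the skills-based format 264/645 = 40.9% → the hybrid format
Manufacturing: the hybrid format 345/733 = 47.1%, the skills-based format 382/1000 = 38.2% → the hybrid format
Overall: the hybrid format 1846/4070 = 45.4%, the skills-based format 1791/3242 = 55.2% → the skills-based format
The hybrid format wins each industry group but the skills-based format wins overall — the comparison reverses. The hybrid format's applications skew toward tech, which has a lower base rate.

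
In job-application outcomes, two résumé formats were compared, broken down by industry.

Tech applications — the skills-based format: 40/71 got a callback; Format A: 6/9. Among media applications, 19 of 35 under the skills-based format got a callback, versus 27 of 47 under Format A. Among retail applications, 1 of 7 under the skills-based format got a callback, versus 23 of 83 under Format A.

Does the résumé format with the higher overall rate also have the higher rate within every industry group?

No

Tech: the skills-based format 40/71 = 56.3%, Format A 6/9 = 66.7% → Format A
Media: the skills-based format 19/35 = 54.3%, Format A 27/47 = 57.4% → Format A
Retail: the skills-based format 1/7 = 14.3%, Format A 23/83 = 27.7% → Format A
Overall: the skills-based format 60/113 = 53.1%, Format A 56/139 = 40.3% → the skills-based format
Format A wins each industry group but the skills-based format wins overall — the comparison reverses. Format A's applications skew toward retail, which has a lower base rate.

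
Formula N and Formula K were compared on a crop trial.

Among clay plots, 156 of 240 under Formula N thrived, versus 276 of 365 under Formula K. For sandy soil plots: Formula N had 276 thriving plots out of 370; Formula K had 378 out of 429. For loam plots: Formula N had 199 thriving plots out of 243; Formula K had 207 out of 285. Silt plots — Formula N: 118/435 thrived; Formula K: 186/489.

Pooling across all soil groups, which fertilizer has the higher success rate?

Formula K

Clay: Formula N 156/240 = 65.0%, Formula K 276/365 = 75.6% → Formula K
Sandy soil: Formula N 276/370 = 74.6%, Formula K 378/429 = 88.1% → Formula K
Loam: Formula N 199/243 = 81.9%, Formula K 207/285 = 72.6% → Formula N
Silt: Formula N 118/435 = 27.1%, Formula K 186/489 = 38.0% → Formula K
Overall: Formula N 749/1288 = 58.2%, Formula K 1047/1568 = 66.8% → Formula K
(Neither sweeps every soil group, but Formula K has the higher pooled rate.)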